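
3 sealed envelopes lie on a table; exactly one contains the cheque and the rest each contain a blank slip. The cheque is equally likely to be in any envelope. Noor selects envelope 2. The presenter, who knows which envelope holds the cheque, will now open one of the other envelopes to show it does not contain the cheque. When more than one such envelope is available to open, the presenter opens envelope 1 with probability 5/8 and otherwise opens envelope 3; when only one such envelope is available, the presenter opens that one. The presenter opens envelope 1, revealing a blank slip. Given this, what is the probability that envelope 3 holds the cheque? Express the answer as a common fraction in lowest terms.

8/13

Condition on the true location of the cheque.
If it is in envelope 1 (prior 1/3): the presenter opened envelope 1, so this case is ruled out; weight (1/3)·0 = 0.
If it is in envelope 2 (prior 1/3): envelope 1 is available, opened with probability 5/8; weight (1/3)·(5/8) = 5/24.
If it is in envelope 3 (prior 1/3): only envelope 1 is available, probability 1; weight (1/3)·1 = 1/3.
The weights sum to 13/24.
So P(the cheque in envelope 3 | the presenter opened envelope 1) = (1/3) / (13/24) = 8/13.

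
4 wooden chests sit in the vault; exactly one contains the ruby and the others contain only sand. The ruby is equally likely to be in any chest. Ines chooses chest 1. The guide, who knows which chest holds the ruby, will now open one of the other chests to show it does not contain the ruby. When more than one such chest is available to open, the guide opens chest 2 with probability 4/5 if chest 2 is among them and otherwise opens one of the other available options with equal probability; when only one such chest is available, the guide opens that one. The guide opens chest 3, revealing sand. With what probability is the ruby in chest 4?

1/4

Consider each possible location of the ruby in turn.
If it is in chest 1 (prior 1/4): chest 2 is available but not opened; chest 3 gets probability (1 − 4/5)/2 = 1/10; weight (1/4)·(1/10) = 1/40.
If it is in chest 2 (prior 1/4): chest 2 holds the prize so is unavailable; the guide chooses uniformly among the 2 others, probability 1/2; weight (1/4)·(1/2) = 1/8.
If it is in chest 3 (prior 1/4): the guide opened chest 3, so this case is ruled out; weight (1/4)·0 = 0.
If it is in chest 4 (prior 1/4): chest 2 is available but not opened, probability 1/5; weight (1/4)·(1/5) = 1/20.
The weights sum to 1/5.
So P(the ruby in chest 4 | the guide opened chest 3) = (1/20) / (1/5) = 1/4.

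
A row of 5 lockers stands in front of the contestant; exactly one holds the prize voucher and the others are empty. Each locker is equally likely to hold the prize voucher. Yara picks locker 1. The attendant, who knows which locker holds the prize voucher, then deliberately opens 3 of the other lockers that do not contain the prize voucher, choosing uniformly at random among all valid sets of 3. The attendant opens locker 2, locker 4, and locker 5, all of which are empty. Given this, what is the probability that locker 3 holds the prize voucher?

4/5

Apply Bayes' rule, conditioning on where the prize voucher actually is.
If it is in locker 1 (prior 1/5): the attendant has 4 equally likely choices, so probability 1/4; weight (1/5)·(1/4) = 1/20.
If it is in any of lockers 2, 4, and 5 (prior 1/5 each): that locker was opened and seen not to hold the prize — ruled out; weight (1/5)·0 = 0 each.
If it is in locker 3 (prior 1/5): the attendant has no choice, probability 1; weight (1/5)·1 = 1/5.
The weights sum to 1/4.
So P(the prize voucher in locker 3 | the attendant opened locker 2, locker 4, and locker 5) = (1/5) / (1/4) = 4/5.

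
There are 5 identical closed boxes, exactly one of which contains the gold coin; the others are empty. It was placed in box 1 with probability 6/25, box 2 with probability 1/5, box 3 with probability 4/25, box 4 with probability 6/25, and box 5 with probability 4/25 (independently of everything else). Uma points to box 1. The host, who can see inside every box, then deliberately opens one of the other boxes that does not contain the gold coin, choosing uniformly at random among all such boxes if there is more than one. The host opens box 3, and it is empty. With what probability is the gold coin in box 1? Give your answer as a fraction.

3/13

Apply Bayes' rule, conditioning on where the gold coin actually is.
If it is in box 1 (prior 6/25): the host has 4 equally likely choices, so probability 1/4; weight (6/25)·(1/4) = 3/50.
If it is in box 2 (prior 1/5): the host has 3 equally likely choices, so probability 1/3; weight (1/5)·(1/3) = 1/15.
If it is in box 3 (prior 4/25): the host opened box 3, so this case is ruled out; weight (4/25)·0 = 0.
If it is in box 4 (prior 6/25): the host has 3 equally likely choices, so probability 1/3; weight (6/25)·(1/3) = 2/25.
If it is in box 5 (prior 4/25): the host has 3 equally likely choices, so probability 1/3; weight (4/25)·(1/3) = 4/75.
The weights sum to 13/50.
So P(the gold coin in box 1 | the host opened box 3) = (3/50) / (13/50) = 3/13.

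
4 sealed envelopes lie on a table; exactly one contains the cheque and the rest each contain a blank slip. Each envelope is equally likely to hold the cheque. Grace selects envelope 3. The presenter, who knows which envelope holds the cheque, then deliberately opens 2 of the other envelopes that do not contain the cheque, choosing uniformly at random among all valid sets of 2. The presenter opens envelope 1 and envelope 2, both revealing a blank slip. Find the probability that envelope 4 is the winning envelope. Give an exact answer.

Consider each possible location of the cheque in turn.
If it is in either of envelopes 1 and 2 (prior 1/4 each): that envelope was opened and seen not to hold the prize — ruled out; weight (1/4)·0 = 0 each.
If it is in envelope 3 (prior 1/4): the presenter has 3 equally likely choices, so probability 1/3; weight (1/4)·(1/3) = 1/12.
If it is in envelope 4 (prior 1/4): the presenter has no choice, probability 1; weight (1/4)·1 = 1/4.
The weights sum to 1/3.
So P(the cheque in envelope 4 | the presenter opened envelope 1 and envelope 2) = (1/4) / (1/3) = 3/4.

3/4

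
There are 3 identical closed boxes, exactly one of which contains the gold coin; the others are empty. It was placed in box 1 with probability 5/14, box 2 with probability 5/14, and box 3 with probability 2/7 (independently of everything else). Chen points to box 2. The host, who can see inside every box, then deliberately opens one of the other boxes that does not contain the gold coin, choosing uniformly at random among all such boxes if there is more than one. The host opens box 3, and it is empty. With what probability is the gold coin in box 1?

Condition on the true location of the gold coin.
If it is in box 1 (prior 5/14): the host has no choice, probability 1; weight (5/14)·1 = 5/14.
If it is in box 2 (prior 5/14): the host has 2 equally likely choices, so probability 1/2; weight (5/14)·(1/2) = 5/28.
If it is in box 3 (prior 2/7): the host opened box 3, so this case is ruled out; weight (2/7)·0 = 0.
The weights sum to 15/28.
So P(the gold coin in box 1 | the host opened box 3) = (5/14) / (15/28) = 2/3.

2/3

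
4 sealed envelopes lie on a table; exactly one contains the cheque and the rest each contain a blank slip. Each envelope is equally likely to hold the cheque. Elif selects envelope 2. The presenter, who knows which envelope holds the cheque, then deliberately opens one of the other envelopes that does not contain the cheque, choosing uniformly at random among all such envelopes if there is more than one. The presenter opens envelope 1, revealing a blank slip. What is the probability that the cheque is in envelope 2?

Condition on the true location of the cheque.
If it is in envelope 1 (prior 1/4): the presenter opened envelope 1, so this case is ruled out; weight (1/4)·0 = 0.
If it is in envelope 2 (prior 1/4): the presenter has 3 equally likely choices, so probability 1/3; weight (1/4)·(1/3) = 1/12.
If it is in either of envelopes 3 and 4 (prior 1/4 each): the presenter has 2 equally likely choices, so probability 1/2; weight (1/4)·(1/2) = 1/8 each.
The weights sum to 1/3.
So P(the cheque in envelope 2 | the presenter opened envelope 1) = (1/12) / (1/3) = 1/4.

1/4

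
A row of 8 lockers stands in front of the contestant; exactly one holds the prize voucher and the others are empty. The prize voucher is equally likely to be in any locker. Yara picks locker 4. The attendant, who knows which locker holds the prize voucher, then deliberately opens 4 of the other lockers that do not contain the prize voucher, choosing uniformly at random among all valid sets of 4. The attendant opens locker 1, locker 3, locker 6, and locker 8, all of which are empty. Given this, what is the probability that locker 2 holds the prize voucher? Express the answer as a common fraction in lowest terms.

Condition on the true location of the prize voucher.
If it is in any of lockers 1, 3, 6, and 8 (prior 1/8 each): that locker was opened and seen not to hold the prize — ruled out; weight (1/8)·0 = 0 each.
If it is in any of lockers 2, 5, and 7 (prior 1/8 each): the attendant has 15 equally likely choices, so probability 1/15; weight (1/8)·(1/15) = 1/120 each.
If it is in locker 4 (prior 1/8): the attendant has 35 equally likely choices, so probability 1/35; weight (1/8)·(1/35) = 1/280.
The weights sum to 1/35.
So P(the prize voucher in locker 2 | the attendant opened locker 1, locker 3, locker 6, and locker 8) = (1/120) / (1/35) = 7/24.

7/24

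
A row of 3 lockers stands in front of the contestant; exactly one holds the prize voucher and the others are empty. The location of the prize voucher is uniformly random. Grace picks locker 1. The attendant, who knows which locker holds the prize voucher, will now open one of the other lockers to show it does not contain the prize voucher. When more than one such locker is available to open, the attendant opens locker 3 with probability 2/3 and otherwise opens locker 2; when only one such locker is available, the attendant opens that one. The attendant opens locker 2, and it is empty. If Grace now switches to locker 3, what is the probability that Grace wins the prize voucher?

Apply Bayes' rule, conditioning on where the prize voucher actually is.
If it is in locker 1 (prior 1/3): locker 3 is available but not opened, probability 1/3; weight (1/3)·(1/3) = 1/9.
If it is in locker 2 (prior 1/3): the attendant opened locker 2, so this case is ruled out; weight (1/3)·0 = 0.
If it is in locker 3 (prior 1/3): only locker 2 is available, probability 1; weight (1/3)·1 = 1/3.
The weights sum to 4/9.
So P(the prize voucher in locker 3 | the attendant opened locker 2) = (1/3) / (4/9) = 3/4.

3/4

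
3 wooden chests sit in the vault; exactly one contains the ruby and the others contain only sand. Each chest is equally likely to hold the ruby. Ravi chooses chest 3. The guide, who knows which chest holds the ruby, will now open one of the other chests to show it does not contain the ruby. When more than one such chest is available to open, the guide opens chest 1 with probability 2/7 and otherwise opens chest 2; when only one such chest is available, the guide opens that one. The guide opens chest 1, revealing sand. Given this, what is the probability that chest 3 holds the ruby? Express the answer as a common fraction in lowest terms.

Condition on the true location of the ruby.
If it is in chest 1 (prior 1/3): the guide opened chest 1, so this case is ruled out; weight (1/3)·0 = 0.
If it is in chest 2 (prior 1/3): only chest 1 is available, probability 1; weight (1/3)·1 = 1/3.
If it is in chest 3 (prior 1/3): chest 1 is available, opened with probability 2/7; weight (1/3)·(2/7) = 2/21.
The weights sum to 3/7.
So P(the ruby in chest 3 | the guide opened chest 1) = (2/21) / (3/7) = 2/9.

2/9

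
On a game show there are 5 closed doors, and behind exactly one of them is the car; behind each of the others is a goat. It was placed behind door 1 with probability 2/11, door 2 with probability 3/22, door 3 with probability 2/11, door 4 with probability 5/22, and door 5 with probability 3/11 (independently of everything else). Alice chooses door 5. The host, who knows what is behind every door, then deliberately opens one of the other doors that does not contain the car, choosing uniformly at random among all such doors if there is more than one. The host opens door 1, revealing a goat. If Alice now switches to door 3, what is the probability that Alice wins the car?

Apply Bayes' rule, conditioning on where the car actually is.
If it is behind door 1 (prior 2/11): the host opened door 1, so this case is ruled out; weight (2/11)·0 = 0.
If it is behind door 2 (prior 3/22): the host has 3 equally likely choices, so probability 1/3; weight (3/22)·(1/3) = 1/22.
If it is behind door 3 (prior 2/11): the host has 3 equally likely choices, so probability 1/3; weight (2/11)·(1/3) = 2/33.
If it is behind door 4 (prior 5/22): the host has 3 equally likely choices, so probability 1/3; weight (5/22)·(1/3) = 5/66.
If it is behind door 5 (prior 3/11): the host has 4 equally likely choices, so probability 1/4; weight (3/11)·(1/4) = 3/44.
The weights sum to 1/4.
So P(the car behind door 3 | the host opened door 1) = (2/33) / (1/4) = 8/33.

8/33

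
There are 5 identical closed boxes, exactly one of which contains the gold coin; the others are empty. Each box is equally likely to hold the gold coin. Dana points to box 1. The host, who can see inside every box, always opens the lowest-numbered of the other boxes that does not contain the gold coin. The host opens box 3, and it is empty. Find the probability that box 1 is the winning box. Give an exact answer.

0

Consider each possible location of the gold coin in turn.
If it is in any of boxes 1, 4, and 5 (prior 1/5 each): the host would have opened box 2 instead, probability 0; weight (1/5)·0 = 0 each.
If it is in box 2 (prior 1/5): box 3 is the lowest-numbered option available, probability 1; weight (1/5)·1 = 1/5.
If it is in box 3 (prior 1/5): the host opened box 3, so this case is ruled out; weight (1/5)·0 = 0.
The weights sum to 1/5.
So P(the gold coin in box 1 | the host opened box 3) = 0 / (1/5) = 0.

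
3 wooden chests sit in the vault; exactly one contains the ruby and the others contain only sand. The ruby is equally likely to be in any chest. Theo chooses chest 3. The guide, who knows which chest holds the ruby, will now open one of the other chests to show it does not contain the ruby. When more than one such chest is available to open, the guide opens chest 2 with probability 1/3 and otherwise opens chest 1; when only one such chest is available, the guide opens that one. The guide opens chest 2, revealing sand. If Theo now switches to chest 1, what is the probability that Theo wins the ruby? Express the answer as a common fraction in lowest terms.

3/4

Consider each possible location of the ruby in turn.
If it is in chest 1 (prior 1/3): only chest 2 is available, probability 1; weight (1/3)·1 = 1/3.
If it is in chest 2 (prior 1/3): the guide opened chest 2, so this case is ruled out; weight (1/3)·0 = 0.
If it is in chest 3 (prior 1/3): chest 2 is available, opened with probability 1/3; weight (1/3)·(1/3) = 1/9.
The weights sum to 4/9.
So P(the ruby in chest 1 | the guide opened chest 2) = (1/3) / (4/9) = 3/4.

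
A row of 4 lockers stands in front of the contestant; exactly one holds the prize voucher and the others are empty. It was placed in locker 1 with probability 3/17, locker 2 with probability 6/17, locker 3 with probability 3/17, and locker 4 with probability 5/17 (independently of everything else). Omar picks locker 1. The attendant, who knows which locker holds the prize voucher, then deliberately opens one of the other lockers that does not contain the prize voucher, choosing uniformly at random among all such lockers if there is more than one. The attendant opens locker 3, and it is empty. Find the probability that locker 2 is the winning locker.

6/13

Apply Bayes' rule, conditioning on where the prize voucher actually is.
If it is in locker 1 (prior 3/17): the attendant has 3 equally likely choices, so probability 1/3; weight (3/17)·(1/3) = 1/17.
If it is in locker 2 (prior 6/17): the attendant has 2 equally likely choices, so probability 1/2; weight (6/17)·(1/2) = 3/17.
If it is in locker 3 (prior 3/17): the attendant opened locker 3, so this case is ruled out; weight (3/17)·0 = 0.
If it is in locker 4 (prior 5/17): the attendant has 2 equally likely choices, so probability 1/2; weight (5/17)·(1/2) = 5/34.
The weights sum to 13/34.
So P(the prize voucher in locker 2 | the attendant opened locker 3) = (3/17) / (13/34) = 6/13.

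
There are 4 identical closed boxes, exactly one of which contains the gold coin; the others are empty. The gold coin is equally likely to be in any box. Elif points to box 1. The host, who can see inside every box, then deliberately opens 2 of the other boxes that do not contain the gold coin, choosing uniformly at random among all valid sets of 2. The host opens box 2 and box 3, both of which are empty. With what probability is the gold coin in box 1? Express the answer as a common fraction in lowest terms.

Apply Bayes' rule, conditioning on where the gold coin actually is.
If it is in box 1 (prior 1/4): the host has 3 equally likely choices, so probability 1/3; weight (1/4)·(1/3) = 1/12.
If it is in either of boxes 2 and 3 (prior 1/4 each): that box was opened and seen not to hold the prize — ruled out; weight (1/4)·0 = 0 each.
If it is in box 4 (prior 1/4): the host has no choice, probability 1; weight (1/4)·1 = 1/4.
The weights sum to 1/3.
So P(the gold coin in box 1 | the host opened box 2 and box 3) = (1/12) / (1/3) = 1/4.

1/4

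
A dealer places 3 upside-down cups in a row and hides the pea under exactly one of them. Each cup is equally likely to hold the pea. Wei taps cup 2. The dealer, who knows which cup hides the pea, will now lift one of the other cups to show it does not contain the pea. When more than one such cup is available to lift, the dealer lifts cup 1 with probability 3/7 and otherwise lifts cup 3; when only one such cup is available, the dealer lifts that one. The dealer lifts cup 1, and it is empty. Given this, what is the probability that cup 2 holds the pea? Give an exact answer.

3/10

Apply Bayes' rule, conditioning on where the pea actually is.
If it is under cup 1 (prior 1/3): the dealer opened cup 1, so this case is ruled out; weight (1/3)·0 = 0.
If it is under cup 2 (prior 1/3): cup 1 is available, opened with probability 3/7; weight (1/3)·(3/7) = 1/7.
If it is under cup 3 (prior 1/3): only cup 1 is available, probability 1; weight (1/3)·1 = 1/3.
The weights sum to 10/21.
So P(the pea under cup 2 | the dealer opened cup 1) = (1/7) / (10/21) = 3/10.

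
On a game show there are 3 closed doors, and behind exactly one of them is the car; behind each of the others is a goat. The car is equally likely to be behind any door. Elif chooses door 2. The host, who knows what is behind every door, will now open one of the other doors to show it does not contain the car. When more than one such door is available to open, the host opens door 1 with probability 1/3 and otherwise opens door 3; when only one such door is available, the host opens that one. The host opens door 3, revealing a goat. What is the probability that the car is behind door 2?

2/5

Consider each possible location of the car in turn.
If it is behind door 1 (prior 1/3): only door 3 is available, probability 1; weight (1/3)·1 = 1/3.
If it is behind door 2 (prior 1/3): door 1 is available but not opened, probability 2/3; weight (1/3)·(2/3) = 2/9.
If it is behind door 3 (prior 1/3): the host opened door 3, so this case is ruled out; weight (1/3)·0 = 0.
The weights sum to 5/9.
So P(the car behind door 2 | the host opened door 3) = (2/9) / (5/9) = 2/5.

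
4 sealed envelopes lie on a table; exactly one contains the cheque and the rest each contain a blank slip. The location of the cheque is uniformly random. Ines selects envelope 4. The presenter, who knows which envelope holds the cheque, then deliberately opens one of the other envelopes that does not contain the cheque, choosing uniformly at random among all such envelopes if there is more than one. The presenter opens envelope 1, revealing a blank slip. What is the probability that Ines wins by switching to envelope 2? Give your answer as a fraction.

Condition on the true location of the cheque.
If it is in envelope 1 (prior 1/4): the presenter opened envelope 1, so this case is ruled out; weight (1/4)·0 = 0.
If it is in either of envelopes 2 and 3 (prior 1/4 each): the presenter has 2 equally likely choices, so probability 1/2; weight (1/4)·(1/2) = 1/8 each.
If it is in envelope 4 (prior 1/4): the presenter has 3 equally likely choices, so probability 1/3; weight (1/4)·(1/3) = 1/12.
The weights sum to 1/3.
So P(the cheque in envelope 2 | the presenter opened envelope 1) = (1/8) / (1/3) = 3/8.

3/8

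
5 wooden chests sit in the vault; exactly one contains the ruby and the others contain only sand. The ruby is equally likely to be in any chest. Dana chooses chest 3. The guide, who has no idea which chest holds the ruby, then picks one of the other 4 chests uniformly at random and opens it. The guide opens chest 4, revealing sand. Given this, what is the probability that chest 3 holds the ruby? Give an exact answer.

1/4

Consider each possible location of the ruby in turn.
If it is in any of chests 1, 2, 3, and 5 (prior 1/5 each): the guide picks chest 4 with probability 1/4 regardless, and it is not the prize; weight (1/5)·(1/4) = 1/20 each.
If it is in chest 4 (prior 1/5): the guide opened chest 4, so this case is ruled out; weight (1/5)·0 = 0.
The weights sum to 1/5.
So P(the ruby in chest 3 | the guide opened chest 4) = (1/20) / (1/5) = 1/4.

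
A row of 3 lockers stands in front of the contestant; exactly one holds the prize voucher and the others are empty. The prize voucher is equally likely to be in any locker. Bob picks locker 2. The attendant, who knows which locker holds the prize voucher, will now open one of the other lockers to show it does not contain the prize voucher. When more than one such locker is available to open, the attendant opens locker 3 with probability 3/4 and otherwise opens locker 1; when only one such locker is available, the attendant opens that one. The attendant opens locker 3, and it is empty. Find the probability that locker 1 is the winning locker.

Apply Bayes' rule, conditioning on where the prize voucher actually is.
If it is in locker 1 (prior 1/3): only locker 3 is available, probability 1; weight (1/3)·1 = 1/3.
If it is in locker 2 (prior 1/3): locker 3 is available, opened with probability 3/4; weight (1/3)·(3/4) = 1/4.
If it is in locker 3 (prior 1/3): the attendant opened locker 3, so this case is ruled out; weight (1/3)·0 = 0.
The weights sum to 7/12.
So P(the prize voucher in locker 1 | the attendant opened locker 3) = (1/3) / (7/12) = 4/7.

4/7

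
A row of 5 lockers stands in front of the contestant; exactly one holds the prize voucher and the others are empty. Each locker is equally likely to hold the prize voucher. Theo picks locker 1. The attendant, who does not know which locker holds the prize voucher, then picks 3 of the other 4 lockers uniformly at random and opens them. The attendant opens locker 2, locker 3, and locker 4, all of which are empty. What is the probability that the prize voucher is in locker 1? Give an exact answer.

1/2

Because the attendant chose which lockers to open without knowing where the prize voucher is, the choice is independent of the prize location. Learning that none of the 3 opened lockers holds the prize voucher simply rules out those 3 locations and leaves the remaining 2 lockers still equally likely by symmetry.
So P(the prize voucher in locker 1) = 1/2.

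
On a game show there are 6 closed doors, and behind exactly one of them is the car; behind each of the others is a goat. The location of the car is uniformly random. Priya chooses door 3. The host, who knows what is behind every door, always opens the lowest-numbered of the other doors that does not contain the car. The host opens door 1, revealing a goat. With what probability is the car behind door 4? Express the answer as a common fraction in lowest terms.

1/5

Consider each possible location of the car in turn.
If it is behind door 1 (prior 1/6): the host opened door 1, so this case is ruled out; weight (1/6)·0 = 0.
If it is behind any of doors 2, 3, 4, 5, and 6 (prior 1/6 each): door 1 is the lowest-numbered option available, probability 1; weight (1/6)·1 = 1/6 each.
The weights sum to 5/6.
So P(the car behind door 4 | the host opened door 1) = (1/6) / (5/6) = 1/5.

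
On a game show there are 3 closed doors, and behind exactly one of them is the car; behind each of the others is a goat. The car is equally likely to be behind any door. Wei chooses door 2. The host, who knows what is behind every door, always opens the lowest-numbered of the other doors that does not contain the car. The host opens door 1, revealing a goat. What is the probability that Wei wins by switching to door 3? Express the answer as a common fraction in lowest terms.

1/2

Condition on the true location of the car.
If it is behind door 1 (prior 1/3): the host opened door 1, so this case is ruled out; weight (1/3)·0 = 0.
If it is behind either of doors 2 and 3 (prior 1/3 each): door 1 is the lowest-numbered option available, probability 1; weight (1/3)·1 = 1/3 each.
The weights sum to 2/3.
So P(the car behind door 3 | the host opened door 1) = (1/3) / (2/3) = 1/2.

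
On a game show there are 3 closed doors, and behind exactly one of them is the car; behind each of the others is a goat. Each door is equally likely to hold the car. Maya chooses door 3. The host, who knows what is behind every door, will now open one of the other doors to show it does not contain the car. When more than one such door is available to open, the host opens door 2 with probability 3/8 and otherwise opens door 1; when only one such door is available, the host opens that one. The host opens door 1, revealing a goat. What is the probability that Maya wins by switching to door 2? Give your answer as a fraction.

8/13

Condition on the true location of the car.
If it is behind door 1 (prior 1/3): the host opened door 1, so this case is ruled out; weight (1/3)·0 = 0.
If it is behind door 2 (prior 1/3): only door 1 is available, probability 1; weight (1/3)·1 = 1/3.
If it is behind door 3 (prior 1/3): door 2 is available but not opened, probability 5/8; weight (1/3)·(5/8) = 5/24.
The weights sum to 13/24.
So P(the car behind door 2 | the host opened door 1) = (1/3) / (13/24) = 8/13.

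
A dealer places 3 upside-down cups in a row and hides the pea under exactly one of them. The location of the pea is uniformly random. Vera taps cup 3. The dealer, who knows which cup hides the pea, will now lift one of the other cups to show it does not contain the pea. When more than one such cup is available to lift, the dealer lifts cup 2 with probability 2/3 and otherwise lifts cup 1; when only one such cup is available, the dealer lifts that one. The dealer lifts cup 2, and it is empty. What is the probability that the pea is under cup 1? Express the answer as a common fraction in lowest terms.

3/5

Consider each possible location of the pea in turn.
If it is under cup 1 (prior 1/3): only cup 2 is available, probability 1; weight (1/3)·1 = 1/3.
If it is under cup 2 (prior 1/3): the dealer opened cup 2, so this case is ruled out; weight (1/3)·0 = 0.
If it is under cup 3 (prior 1/3): cup 2 is available, opened with probability 2/3; weight (1/3)·(2/3) = 2/9.
The weights sum to 5/9.
So P(the pea under cup 1 | the dealer opened cup 2) = (1/3) / (5/9) = 3/5.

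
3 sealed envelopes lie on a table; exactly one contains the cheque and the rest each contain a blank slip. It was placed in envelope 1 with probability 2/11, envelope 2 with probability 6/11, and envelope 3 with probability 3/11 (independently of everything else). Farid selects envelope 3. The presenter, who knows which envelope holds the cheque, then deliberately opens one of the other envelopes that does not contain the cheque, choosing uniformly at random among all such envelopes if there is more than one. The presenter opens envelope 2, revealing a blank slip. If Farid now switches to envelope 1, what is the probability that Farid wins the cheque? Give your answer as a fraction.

Condition on the true location of the cheque.
If it is in envelope 1 (prior 2/11): the presenter has no choice, probability 1; weight (2/11)·1 = 2/11.
If it is in envelope 2 (prior 6/11): the presenter opened envelope 2, so this case is ruled out; weight (6/11)·0 = 0.
If it is in envelope 3 (prior 3/11): the presenter has 2 equally likely choices, so probability 1/2; weight (3/11)·(1/2) = 3/22.
The weights sum to 7/22.
So P(the cheque in envelope 1 | the presenter opened envelope 2) = (2/11) / (7/22) = 4/7.

4/7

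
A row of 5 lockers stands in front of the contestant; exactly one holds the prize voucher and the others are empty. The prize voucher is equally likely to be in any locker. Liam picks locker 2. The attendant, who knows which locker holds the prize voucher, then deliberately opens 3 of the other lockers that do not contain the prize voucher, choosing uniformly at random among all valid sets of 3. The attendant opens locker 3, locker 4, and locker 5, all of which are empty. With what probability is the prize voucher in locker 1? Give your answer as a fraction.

4/5

Condition on the true location of the prize voucher.
If it is in locker 1 (prior 1/5): the attendant has no choice, probability 1; weight (1/5)·1 = 1/5.
If it is in locker 2 (prior 1/5): the attendant has 4 equally likely choices, so probability 1/4; weight (1/5)·(1/4) = 1/20.
If it is in any of lockers 3, 4, and 5 (prior 1/5 each): that locker was opened and seen not to hold the prize — ruled out; weight (1/5)·0 = 0 each.
The weights sum to 1/4.
So P(the prize voucher in locker 1 | the attendant opened locker 3, locker 4, and locker 5) = (1/5) / (1/4) = 4/5.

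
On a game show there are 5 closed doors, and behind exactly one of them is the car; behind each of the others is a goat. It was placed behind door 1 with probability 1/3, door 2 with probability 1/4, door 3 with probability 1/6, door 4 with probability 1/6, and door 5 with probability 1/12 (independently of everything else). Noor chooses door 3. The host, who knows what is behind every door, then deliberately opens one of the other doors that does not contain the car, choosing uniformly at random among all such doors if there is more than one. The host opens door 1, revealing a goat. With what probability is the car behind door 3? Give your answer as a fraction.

Condition on the true location of the car.
If it is behind door 1 (prior 1/3): the host opened door 1, so this case is ruled out; weight (1/3)·0 = 0.
If it is behind door 2 (prior 1/4): the host has 3 equally likely choices, so probability 1/3; weight (1/4)·(1/3) = 1/12.
If it is behind door 3 (prior 1/6): the host has 4 equally likely choices, so probability 1/4; weight (1/6)·(1/4) = 1/24.
If it is behind door 4 (prior 1/6): the host has 3 equally likely choices, so probability 1/3; weight (1/6)·(1/3) = 1/18.
If it is behind door 5 (prior 1/12): the host has 3 equally likely choices, so probability 1/3; weight (1/12)·(1/3) = 1/36.
The weights sum to 5/24.
So P(the car behind door 3 | the host opened door 1) = (1/24) / (5/24) = 1/5.

1/5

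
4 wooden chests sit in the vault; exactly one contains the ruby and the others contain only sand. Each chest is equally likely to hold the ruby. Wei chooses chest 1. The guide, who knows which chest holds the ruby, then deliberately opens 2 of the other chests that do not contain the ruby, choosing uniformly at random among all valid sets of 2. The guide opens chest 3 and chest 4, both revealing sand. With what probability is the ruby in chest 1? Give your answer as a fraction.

1/4

Apply Bayes' rule, conditioning on where the ruby actually is.
If it is in chest 1 (prior 1/4): the guide has 3 equally likely choices, so probability 1/3; weight (1/4)·(1/3) = 1/12.
If it is in chest 2 (prior 1/4): the guide has no choice, probability 1; weight (1/4)·1 = 1/4.
If it is in either of chests 3 and 4 (prior 1/4 each): that chest was opened and seen not to hold the prize — ruled out; weight (1/4)·0 = 0 each.
The weights sum to 1/3.
So P(the ruby in chest 1 | the guide opened chest 3 and chest 4) = (1/12) / (1/3) = 1/4.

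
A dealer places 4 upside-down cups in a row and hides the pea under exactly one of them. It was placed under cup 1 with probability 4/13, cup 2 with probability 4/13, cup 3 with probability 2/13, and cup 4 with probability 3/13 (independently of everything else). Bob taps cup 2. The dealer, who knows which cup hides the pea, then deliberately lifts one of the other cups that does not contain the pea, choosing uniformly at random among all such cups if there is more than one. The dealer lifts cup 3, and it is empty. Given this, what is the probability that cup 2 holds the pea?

8/29

Condition on the true location of the pea.
If it is under cup 1 (prior 4/13): the dealer has 2 equally likely choices, so probability 1/2; weight (4/13)·(1/2) = 2/13.
If it is under cup 2 (prior 4/13): the dealer has 3 equally likely choices, so probability 1/3; weight (4/13)·(1/3) = 4/39.
If it is under cup 3 (prior 2/13): the dealer opened cup 3, so this case is ruled out; weight (2/13)·0 = 0.
If it is under cup 4 (prior 3/13): the dealer has 2 equally likely choices, so probability 1/2; weight (3/13)·(1/2) = 3/26.
The weights sum to 29/78.
So P(the pea under cup 2 | the dealer opened cup 3) = (4/39) / (29/78) = 8/29.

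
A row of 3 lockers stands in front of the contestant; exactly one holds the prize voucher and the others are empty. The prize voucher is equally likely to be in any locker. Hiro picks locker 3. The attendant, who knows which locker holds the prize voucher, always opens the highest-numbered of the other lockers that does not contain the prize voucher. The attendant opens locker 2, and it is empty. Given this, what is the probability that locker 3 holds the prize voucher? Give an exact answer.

1/2

Apply Bayes' rule, conditioning on where the prize voucher actually is.
If it is in either of lockers 1 and 3 (prior 1/3 each): locker 2 is the highest-numbered option available, probability 1; weight (1/3)·1 = 1/3 each.
If it is in locker 2 (prior 1/3): the attendant opened locker 2, so this case is ruled out; weight (1/3)·0 = 0.
The weights sum to 2/3.
So P(the prize voucher in locker 3 | the attendant opened locker 2) = (1/3) / (2/3) = 1/2.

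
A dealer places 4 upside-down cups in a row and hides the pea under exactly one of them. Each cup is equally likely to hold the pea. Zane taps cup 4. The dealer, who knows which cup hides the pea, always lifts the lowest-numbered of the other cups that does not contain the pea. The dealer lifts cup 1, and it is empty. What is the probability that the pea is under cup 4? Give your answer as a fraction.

Condition on the true location of the pea.
If it is under cup 1 (prior 1/4): the dealer opened cup 1, so this case is ruled out; weight (1/4)·0 = 0.
If it is under any of cups 2, 3, and 4 (prior 1/4 each): cup 1 is the lowest-numbered option available, probability 1; weight (1/4)·1 = 1/4 each.
The weights sum to 3/4.
So P(the pea under cup 4 | the dealer opened cup 1) = (1/4) / (3/4) = 1/3.

1/3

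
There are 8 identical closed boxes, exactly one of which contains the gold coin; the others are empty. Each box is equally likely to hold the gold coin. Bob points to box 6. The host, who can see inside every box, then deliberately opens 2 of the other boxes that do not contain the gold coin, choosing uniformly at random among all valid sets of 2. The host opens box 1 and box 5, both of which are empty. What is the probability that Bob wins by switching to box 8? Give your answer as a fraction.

7/40

Condition on the true location of the gold coin.
If it is in either of boxes 1 and 5 (prior 1/8 each): that box was opened and seen not to hold the prize — ruled out; weight (1/8)·0 = 0 each.
If it is in any of boxes 2, 3, 4, 7, and 8 (prior 1/8 each): the host has 15 equally likely choices, so probability 1/15; weight (1/8)·(1/15) = 1/120 each.
If it is in box 6 (prior 1/8): the host has 21 equally likely choices, so probability 1/21; weight (1/8)·(1/21) = 1/168.
The weights sum to 1/21.
So P(the gold coin in box 8 | the host opened box 1 and box 5) = (1/120) / (1/21) = 7/40.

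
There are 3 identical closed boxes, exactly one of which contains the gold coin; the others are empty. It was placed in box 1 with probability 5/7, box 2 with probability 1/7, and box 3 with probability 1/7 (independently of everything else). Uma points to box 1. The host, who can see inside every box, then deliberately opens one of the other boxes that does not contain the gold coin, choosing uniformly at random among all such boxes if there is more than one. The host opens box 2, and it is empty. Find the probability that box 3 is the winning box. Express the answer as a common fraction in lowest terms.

Condition on the true location of the gold coin.
If it is in box 1 (prior 5/7): the host has 2 equally likely choices, so probability 1/2; weight (5/7)·(1/2) = 5/14.
If it is in box 2 (prior 1/7): the host opened box 2, so this case is ruled out; weight (1/7)·0 = 0.
If it is in box 3 (prior 1/7): the host has no choice, probability 1; weight (1/7)·1 = 1/7.
The weights sum to 1/2.
So P(the gold coin in box 3 | the host opened box 2) = (1/7) / (1/2) = 2/7.

2/7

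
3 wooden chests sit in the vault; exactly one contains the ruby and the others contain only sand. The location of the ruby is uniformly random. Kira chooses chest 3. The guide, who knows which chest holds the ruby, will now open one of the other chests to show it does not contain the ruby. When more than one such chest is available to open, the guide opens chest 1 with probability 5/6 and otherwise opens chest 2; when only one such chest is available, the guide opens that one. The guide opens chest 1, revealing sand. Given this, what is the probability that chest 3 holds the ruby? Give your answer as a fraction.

5/11

Condition on the true location of the ruby.
If it is in chest 1 (prior 1/3): the guide opened chest 1, so this case is ruled out; weight (1/3)·0 = 0.
If it is in chest 2 (prior 1/3): only chest 1 is available, probability 1; weight (1/3)·1 = 1/3.
If it is in chest 3 (prior 1/3): chest 1 is available, opened with probability 5/6; weight (1/3)·(5/6) = 5/18.
The weights sum to 11/18.
So P(the ruby in chest 3 | the guide opened chest 1) = (5/18) / (11/18) = 5/11.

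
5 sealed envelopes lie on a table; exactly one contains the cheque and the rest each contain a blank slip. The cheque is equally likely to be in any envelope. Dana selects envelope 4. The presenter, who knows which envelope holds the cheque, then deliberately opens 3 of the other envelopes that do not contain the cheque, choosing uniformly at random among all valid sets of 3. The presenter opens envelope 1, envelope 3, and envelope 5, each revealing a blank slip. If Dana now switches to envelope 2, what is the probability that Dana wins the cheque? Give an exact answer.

Consider each possible location of the cheque in turn.
If it is in any of envelopes 1, 3, and 5 (prior 1/5 each): that envelope was opened and seen not to hold the prize — ruled out; weight (1/5)·0 = 0 each.
If it is in envelope 2 (prior 1/5): the presenter has no choice, probability 1; weight (1/5)·1 = 1/5.
If it is in envelope 4 (prior 1/5): the presenter has 4 equally likely choices, so probability 1/4; weight (1/5)·(1/4) = 1/20.
The weights sum to 1/4.
So P(the cheque in envelope 2 | the presenter opened envelope 1, envelope 3, and envelope 5) = (1/5) / (1/4) = 4/5.

4/5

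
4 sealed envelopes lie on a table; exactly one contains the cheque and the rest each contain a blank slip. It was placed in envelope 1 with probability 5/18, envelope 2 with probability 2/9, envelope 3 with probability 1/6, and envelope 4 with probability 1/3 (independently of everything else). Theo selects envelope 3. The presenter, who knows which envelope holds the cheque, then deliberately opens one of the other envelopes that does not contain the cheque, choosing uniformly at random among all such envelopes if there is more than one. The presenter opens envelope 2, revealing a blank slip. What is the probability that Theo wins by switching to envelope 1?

5/13

Apply Bayes' rule, conditioning on where the cheque actually is.
If it is in envelope 1 (prior 5/18): the presenter has 2 equally likely choices, so probability 1/2; weight (5/18)·(1/2) = 5/36.
If it is in envelope 2 (prior 2/9): the presenter opened envelope 2, so this case is ruled out; weight (2/9)·0 = 0.
If it is in envelope 3 (prior 1/6): the presenter has 3 equally likely choices, so probability 1/3; weight (1/6)·(1/3) = 1/18.
If it is in envelope 4 (prior 1/3): the presenter has 2 equally likely choices, so probability 1/2; weight (1/3)·(1/2) = 1/6.
The weights sum to 13/36.
So P(the cheque in envelope 1 | the presenter opened envelope 2) = (5/36) / (13/36) = 5/13.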